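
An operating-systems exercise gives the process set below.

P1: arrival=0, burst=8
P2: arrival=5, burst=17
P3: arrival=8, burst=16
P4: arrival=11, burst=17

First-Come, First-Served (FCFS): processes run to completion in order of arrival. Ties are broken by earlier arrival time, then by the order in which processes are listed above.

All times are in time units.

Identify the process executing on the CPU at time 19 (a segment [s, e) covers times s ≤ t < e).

Schedule: | P1 0-8 | P2 8-25 | P3 25-41 | P4 41-58 |
Completion: P1=8  P2=25  P3=41  P4=58

P2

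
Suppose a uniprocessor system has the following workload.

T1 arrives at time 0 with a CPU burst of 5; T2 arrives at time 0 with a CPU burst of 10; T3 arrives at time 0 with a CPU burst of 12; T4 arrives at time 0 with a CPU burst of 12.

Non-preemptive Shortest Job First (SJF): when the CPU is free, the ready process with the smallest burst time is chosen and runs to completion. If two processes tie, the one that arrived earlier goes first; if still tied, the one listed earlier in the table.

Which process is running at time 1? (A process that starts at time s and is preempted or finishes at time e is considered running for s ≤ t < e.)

T1

Gantt: | T1 0-5 | T2 5-15 | T3 15-27 | T4 27-39 |
Completion: T1=5  T2=15  T3=27  T4=39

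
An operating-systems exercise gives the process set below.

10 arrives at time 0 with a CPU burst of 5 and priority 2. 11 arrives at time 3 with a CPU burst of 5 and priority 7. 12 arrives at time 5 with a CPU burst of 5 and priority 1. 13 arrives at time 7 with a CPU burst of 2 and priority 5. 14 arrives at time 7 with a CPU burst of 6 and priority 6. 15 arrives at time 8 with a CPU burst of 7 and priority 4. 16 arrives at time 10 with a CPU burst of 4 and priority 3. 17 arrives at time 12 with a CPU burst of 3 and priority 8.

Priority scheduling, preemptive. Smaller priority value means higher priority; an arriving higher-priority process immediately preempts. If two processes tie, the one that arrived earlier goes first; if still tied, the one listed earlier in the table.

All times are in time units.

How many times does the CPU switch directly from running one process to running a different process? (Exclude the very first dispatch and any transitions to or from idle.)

7

Schedule: | 10 0-5 | 12 5-10 | 16 10-14 | 15 14-21 | 13 21-23 | 14 23-29 | 11 29-34 | 17 34-37 |
Completion: 10=5  11=34  12=10  13=23  14=29  15=21  16=14  17=37
Turnaround (C−A): 10=5  11=31  12=5  13=16  14=22  15=13  16=4  17=25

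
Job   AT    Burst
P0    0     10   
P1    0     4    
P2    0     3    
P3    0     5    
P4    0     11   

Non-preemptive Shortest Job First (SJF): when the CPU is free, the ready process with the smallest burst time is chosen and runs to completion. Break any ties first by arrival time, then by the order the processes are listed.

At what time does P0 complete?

Gantt: | P2 0-3 | P1 3-7 | P3 7-12 | P0 12-22 | P4 22-33 |
Completion: P0=22  P1=7  P2=3  P3=12  P4=33

22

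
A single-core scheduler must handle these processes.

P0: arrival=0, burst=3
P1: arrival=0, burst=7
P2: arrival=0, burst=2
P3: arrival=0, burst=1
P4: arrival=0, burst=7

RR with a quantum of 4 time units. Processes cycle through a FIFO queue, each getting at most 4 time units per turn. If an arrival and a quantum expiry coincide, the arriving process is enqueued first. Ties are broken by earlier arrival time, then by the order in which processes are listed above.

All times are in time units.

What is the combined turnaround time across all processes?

59

Timeline: | P0 0-3 | P1 3-7 | P2 7-9 | P3 9-10 | P4 10-14 | P1 14-17 | P4 17-20 |
Completion: P0=3  P1=17  P2=9  P3=10  P4=20
Turnaround = completion − arrival: P0=3, P1=17, P2=9, P3=10, P4=20
Total turnaround = 3 + 17 + 9 + 10 + 20 = 59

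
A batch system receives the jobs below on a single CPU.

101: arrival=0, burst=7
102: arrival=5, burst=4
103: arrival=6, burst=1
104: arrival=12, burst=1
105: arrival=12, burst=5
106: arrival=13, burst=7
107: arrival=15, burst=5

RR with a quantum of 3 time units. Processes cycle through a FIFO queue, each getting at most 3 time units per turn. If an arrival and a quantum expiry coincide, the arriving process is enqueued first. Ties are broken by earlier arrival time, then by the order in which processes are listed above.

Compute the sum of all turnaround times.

Schedule: | 101 0-6 | 102 6-9 | 103 9-10 | 101 10-11 | 102 11-12 | 104 12-13 | 105 13-16 | 106 16-19 | 107 19-22 | 105 22-24 | 106 24-27 | 107 27-29 | 106 29-30 |
Completion: 101=11  102=12  103=10  104=13  105=24  106=30  107=29
Turnaround (C−A): 101=11  102=7  103=4  104=1  105=12  106=17  107=14
Turnaround = completion − arrival: 101=11, 102=7, 103=4, 104=1, 105=12, 106=17, 107=14
Total turnaround = 11 + 7 + 4 + 1 + 12 + 17 + 14 = 66

66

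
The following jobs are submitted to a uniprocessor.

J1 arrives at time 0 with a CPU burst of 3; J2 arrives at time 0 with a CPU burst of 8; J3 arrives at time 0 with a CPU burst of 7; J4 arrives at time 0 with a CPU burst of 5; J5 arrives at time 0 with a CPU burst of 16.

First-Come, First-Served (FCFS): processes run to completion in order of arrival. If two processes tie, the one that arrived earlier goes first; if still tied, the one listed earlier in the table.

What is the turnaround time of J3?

18

Gantt: | J1 0-3 | J2 3-11 | J3 11-18 | J4 18-23 | J5 23-39 |
Completion: J1=3  J2=11  J3=18  J4=23  J5=39
Turnaround (C−A): J1=3  J2=11  J3=18  J4=23  J5=39
Turnaround(J3) = completion − arrival = 18 − 0 = 18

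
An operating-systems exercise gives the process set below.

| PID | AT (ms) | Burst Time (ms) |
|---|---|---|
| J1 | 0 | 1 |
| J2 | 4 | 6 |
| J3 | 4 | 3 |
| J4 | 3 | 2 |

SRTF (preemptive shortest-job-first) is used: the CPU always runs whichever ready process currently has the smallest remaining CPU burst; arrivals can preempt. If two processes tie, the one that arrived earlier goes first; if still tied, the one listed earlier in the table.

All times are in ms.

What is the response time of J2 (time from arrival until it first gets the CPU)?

Gantt: | J1 0-1 | idle 1-3 | J4 3-5 | J3 5-8 | J2 8-14 |
Completion: J1=1  J2=14  J3=8  J4=5
Response(J2) = first start − arrival = 8 − 4 = 4

4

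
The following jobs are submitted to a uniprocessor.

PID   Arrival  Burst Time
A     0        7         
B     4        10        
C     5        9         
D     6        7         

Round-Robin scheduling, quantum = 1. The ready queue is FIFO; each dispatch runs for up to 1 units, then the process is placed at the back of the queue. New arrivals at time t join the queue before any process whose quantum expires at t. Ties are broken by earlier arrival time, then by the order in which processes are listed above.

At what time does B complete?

33

Gantt: | A 0-4 | B 4-5 | A 5-6 | C 6-7 | B 7-8 | D 8-9 | A 9-10 | C 10-11 | B 11-12 | D 12-13 | A 13-14 | C 14-15 | B 15-16 | D 16-17 | C 17-18 | B 18-19 | D 19-20 | C 20-21 | B 21-22 | D 22-23 | C 23-24 | B 24-25 | D 25-26 | C 26-27 | B 27-28 | D 28-29 | C 29-30 | B 30-31 | C 31-32 | B 32-33 |
Completion: A=14  B=33  C=32  D=29
Turnaround (C−A): A=14  B=29  C=27  D=23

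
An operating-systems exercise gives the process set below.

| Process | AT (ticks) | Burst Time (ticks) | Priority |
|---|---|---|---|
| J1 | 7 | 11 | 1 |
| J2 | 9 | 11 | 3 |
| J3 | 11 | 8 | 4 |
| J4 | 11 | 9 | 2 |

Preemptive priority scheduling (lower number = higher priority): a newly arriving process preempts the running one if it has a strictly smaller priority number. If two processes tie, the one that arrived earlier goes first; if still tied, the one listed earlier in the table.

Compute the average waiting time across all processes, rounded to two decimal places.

13.00

Gantt: | idle 0-7 | J1 7-18 | J4 18-27 | J2 27-38 | J3 38-46 |
Completion: J1=18  J2=38  J3=46  J4=27
Waiting times: J1=0, J2=18, J3=27, J4=7
Average waiting = (0+18+27+7) / 4 = 52/4 = 13.00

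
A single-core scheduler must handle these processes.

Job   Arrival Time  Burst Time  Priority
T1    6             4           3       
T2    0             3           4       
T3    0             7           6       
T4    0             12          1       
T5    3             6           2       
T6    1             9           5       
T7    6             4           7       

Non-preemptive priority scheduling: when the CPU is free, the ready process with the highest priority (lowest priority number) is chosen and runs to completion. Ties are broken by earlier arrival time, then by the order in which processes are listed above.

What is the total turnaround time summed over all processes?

181

Timeline: | T4 0-12 | T5 12-18 | T1 18-22 | T2 22-25 | T6 25-34 | T3 34-41 | T7 41-45 |
Completion: T1=22  T2=25  T3=41  T4=12  T5=18  T6=34  T7=45
Turnaround (C−A): T1=16  T2=25  T3=41  T4=12  T5=15  T6=33  T7=39
Turnaround = completion − arrival: T1=16, T2=25, T3=41, T4=12, T5=15, T6=33, T7=39
Total turnaround = 16 + 25 + 41 + 12 + 15 + 33 + 39 = 181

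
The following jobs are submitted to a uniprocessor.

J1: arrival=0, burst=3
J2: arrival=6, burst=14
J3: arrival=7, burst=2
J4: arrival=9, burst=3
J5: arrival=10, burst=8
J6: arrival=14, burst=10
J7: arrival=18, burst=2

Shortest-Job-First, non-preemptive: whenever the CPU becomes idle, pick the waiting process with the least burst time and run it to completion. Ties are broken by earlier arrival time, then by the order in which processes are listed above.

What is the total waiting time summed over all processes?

Schedule: | J1 0-3 | idle 3-6 | J2 6-20 | J3 20-22 | J7 22-24 | J4 24-27 | J5 27-35 | J6 35-45 |
Completion: J1=3  J2=20  J3=22  J4=27  J5=35  J6=45  J7=24
Turnaround (C−A): J1=3  J2=14  J3=15  J4=18  J5=25  J6=31  J7=6
Waiting = turnaround − burst: J1=0, J2=0, J3=13, J4=15, J5=17, J6=21, J7=4
Total waiting = 0 + 0 + 13 + 15 + 17 + 21 + 4 = 70

70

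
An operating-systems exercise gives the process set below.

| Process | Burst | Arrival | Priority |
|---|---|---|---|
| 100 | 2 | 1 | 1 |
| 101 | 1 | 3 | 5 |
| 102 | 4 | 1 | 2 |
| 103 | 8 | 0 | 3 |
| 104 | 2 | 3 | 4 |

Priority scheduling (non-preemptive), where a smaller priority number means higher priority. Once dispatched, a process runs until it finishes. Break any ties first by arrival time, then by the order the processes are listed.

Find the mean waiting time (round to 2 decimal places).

8.00

Gantt: | 103 0-8 | 100 8-10 | 102 10-14 | 104 14-16 | 101 16-17 |
Completion: 100=10  101=17  102=14  103=8  104=16
Turnaround (C−A): 100=9  101=14  102=13  103=8  104=13
Waiting times: 100=7, 101=13, 102=9, 103=0, 104=11
Average waiting = (7+13+9+0+11) / 5 = 40/5 = 8.00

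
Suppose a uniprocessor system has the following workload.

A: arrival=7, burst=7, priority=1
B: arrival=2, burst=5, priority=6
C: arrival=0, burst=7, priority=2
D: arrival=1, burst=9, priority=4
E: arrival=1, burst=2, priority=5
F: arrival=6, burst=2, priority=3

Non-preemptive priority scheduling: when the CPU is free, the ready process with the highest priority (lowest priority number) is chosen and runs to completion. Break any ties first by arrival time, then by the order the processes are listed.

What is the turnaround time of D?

24

Timeline: | C 0-7 | A 7-14 | F 14-16 | D 16-25 | E 25-27 | B 27-32 |
Completion: A=14  B=32  C=7  D=25  E=27  F=16
Turnaround (C−A): A=7  B=30  C=7  D=24  E=26  F=10
Turnaround(D) = completion − arrival = 25 − 1 = 24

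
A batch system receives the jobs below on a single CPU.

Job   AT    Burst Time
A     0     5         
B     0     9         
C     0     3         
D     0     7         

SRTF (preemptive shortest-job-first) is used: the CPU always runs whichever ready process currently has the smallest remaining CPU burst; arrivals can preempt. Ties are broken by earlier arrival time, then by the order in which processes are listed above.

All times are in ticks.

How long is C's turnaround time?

Timeline: | C 0-3 | A 3-8 | D 8-15 | B 15-24 |
Completion: A=8  B=24  C=3  D=15
Turnaround(C) = completion − arrival = 3 − 0 = 3

3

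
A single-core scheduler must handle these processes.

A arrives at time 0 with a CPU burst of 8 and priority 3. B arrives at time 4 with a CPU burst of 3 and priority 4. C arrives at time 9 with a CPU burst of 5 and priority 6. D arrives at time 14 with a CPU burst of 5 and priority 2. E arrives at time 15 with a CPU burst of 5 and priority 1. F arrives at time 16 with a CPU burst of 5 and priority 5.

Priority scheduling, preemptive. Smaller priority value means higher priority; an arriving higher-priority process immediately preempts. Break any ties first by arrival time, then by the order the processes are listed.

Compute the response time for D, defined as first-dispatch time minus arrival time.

0

Gantt: | A 0-8 | B 8-11 | C 11-14 | D 14-15 | E 15-20 | D 20-24 | F 24-29 | C 29-31 |
Completion: A=8  B=11  C=31  D=24  E=20  F=29
Turnaround (C−A): A=8  B=7  C=22  D=10  E=5  F=13
Response(D) = first start − arrival = 14 − 14 = 0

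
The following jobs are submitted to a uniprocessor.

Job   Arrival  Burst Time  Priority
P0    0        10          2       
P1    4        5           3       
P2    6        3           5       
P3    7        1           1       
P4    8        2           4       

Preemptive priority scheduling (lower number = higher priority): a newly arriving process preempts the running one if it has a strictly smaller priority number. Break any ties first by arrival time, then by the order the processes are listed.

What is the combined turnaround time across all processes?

49

Gantt: | P0 0-7 | P3 7-8 | P0 8-11 | P1 11-16 | P4 16-18 | P2 18-21 |
Completion: P0=11  P1=16  P2=21  P3=8  P4=18
Turnaround (C−A): P0=11  P1=12  P2=15  P3=1  P4=10
Turnaround = completion − arrival: P0=11, P1=12, P2=15, P3=1, P4=10
Total turnaround = 11 + 12 + 15 + 1 + 10 = 49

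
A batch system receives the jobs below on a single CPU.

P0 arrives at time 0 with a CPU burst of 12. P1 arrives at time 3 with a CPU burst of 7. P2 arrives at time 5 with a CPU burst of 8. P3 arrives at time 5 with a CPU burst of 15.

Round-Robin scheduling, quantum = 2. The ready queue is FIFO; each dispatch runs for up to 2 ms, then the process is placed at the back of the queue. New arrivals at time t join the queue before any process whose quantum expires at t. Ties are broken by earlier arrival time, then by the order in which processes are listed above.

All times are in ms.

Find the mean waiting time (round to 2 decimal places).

Gantt: | P0 0-4 | P1 4-6 | P0 6-8 | P2 8-10 | P3 10-12 | P1 12-14 | P0 14-16 | P2 16-18 | P3 18-20 | P1 20-22 | P0 22-24 | P2 24-26 | P3 26-28 | P1 28-29 | P0 29-31 | P2 31-33 | P3 33-42 |
Completion: P0=31  P1=29  P2=33  P3=42
Turnaround (C−A): P0=31  P1=26  P2=28  P3=37
Waiting times: P0=19, P1=19, P2=20, P3=22
Average waiting = (19+19+20+22) / 4 = 80/4 = 20.00

20.00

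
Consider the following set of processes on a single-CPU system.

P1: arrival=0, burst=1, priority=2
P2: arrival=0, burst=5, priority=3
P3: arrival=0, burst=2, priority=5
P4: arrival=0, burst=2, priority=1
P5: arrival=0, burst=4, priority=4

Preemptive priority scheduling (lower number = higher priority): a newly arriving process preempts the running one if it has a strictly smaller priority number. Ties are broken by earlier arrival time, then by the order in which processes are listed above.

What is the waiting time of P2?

Gantt: | P4 0-2 | P1 2-3 | P2 3-8 | P5 8-12 | P3 12-14 |
Completion: P1=3  P2=8  P3=14  P4=2  P5=12
Turnaround (C−A): P1=3  P2=8  P3=14  P4=2  P5=12
Waiting(P2) = turnaround − burst = 8 − 5 = 3

3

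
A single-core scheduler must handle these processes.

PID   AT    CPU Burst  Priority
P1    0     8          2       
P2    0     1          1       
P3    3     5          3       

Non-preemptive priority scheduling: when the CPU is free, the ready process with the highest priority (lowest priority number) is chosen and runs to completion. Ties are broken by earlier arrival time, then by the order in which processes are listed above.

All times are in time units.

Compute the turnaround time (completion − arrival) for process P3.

11

Timeline: | P2 0-1 | P1 1-9 | P3 9-14 |
Completion: P1=9  P2=1  P3=14
Turnaround (C−A): P1=9  P2=1  P3=11
Turnaround(P3) = completion − arrival = 14 − 3 = 11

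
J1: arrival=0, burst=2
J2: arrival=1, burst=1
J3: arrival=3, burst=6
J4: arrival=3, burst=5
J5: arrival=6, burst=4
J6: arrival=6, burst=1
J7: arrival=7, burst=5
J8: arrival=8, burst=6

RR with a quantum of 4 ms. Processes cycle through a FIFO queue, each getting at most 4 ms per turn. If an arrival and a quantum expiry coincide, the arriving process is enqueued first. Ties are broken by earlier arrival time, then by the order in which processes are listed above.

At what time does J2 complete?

3

Gantt: | J1 0-2 | J2 2-3 | J3 3-7 | J4 7-11 | J5 11-15 | J6 15-16 | J7 16-20 | J3 20-22 | J8 22-26 | J4 26-27 | J7 27-28 | J8 28-30 |
Completion: J1=2  J2=3  J3=22  J4=27  J5=15  J6=16  J7=28  J8=30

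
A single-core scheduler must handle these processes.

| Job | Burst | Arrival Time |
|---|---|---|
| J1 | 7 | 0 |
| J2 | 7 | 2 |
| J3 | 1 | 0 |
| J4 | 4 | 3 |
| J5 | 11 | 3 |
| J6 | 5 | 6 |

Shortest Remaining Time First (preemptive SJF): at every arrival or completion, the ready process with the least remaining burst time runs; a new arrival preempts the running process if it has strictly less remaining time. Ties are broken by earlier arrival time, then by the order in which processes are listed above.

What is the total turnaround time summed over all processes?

82

Timeline: | J3 0-1 | J1 1-3 | J4 3-7 | J1 7-12 | J6 12-17 | J2 17-24 | J5 24-35 |
Completion: J1=12  J2=24  J3=1  J4=7  J5=35  J6=17
Turnaround = completion − arrival: J1=12, J2=22, J3=1, J4=4, J5=32, J6=11
Total turnaround = 12 + 22 + 1 + 4 + 32 + 11 = 82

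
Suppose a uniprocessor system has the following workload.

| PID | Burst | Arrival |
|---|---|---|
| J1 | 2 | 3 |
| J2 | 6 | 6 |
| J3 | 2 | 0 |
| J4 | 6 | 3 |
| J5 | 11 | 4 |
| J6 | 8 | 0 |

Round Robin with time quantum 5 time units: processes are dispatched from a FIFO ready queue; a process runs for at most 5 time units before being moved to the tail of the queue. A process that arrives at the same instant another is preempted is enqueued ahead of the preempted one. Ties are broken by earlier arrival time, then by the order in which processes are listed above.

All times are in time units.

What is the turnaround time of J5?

31

Gantt: | J3 0-2 | J6 2-7 | J1 7-9 | J4 9-14 | J5 14-19 | J2 19-24 | J6 24-27 | J4 27-28 | J5 28-33 | J2 33-34 | J5 34-35 |
Completion: J1=9  J2=34  J3=2  J4=28  J5=35  J6=27
Turnaround (C−A): J1=6  J2=28  J3=2  J4=25  J5=31  J6=27
Turnaround(J5) = completion − arrival = 35 − 4 = 31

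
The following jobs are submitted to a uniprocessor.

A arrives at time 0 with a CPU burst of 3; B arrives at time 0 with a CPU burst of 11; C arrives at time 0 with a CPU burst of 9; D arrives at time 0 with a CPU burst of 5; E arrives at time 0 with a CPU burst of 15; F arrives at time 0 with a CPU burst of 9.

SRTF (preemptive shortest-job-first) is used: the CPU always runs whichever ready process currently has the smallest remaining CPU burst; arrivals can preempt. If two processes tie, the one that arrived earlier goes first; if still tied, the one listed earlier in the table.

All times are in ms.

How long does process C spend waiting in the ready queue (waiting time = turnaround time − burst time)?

Gantt: | A 0-3 | D 3-8 | C 8-17 | F 17-26 | B 26-37 | E 37-52 |
Completion: A=3  B=37  C=17  D=8  E=52  F=26
Turnaround (C−A): A=3  B=37  C=17  D=8  E=52  F=26
Waiting(C) = turnaround − burst = 17 − 9 = 8

8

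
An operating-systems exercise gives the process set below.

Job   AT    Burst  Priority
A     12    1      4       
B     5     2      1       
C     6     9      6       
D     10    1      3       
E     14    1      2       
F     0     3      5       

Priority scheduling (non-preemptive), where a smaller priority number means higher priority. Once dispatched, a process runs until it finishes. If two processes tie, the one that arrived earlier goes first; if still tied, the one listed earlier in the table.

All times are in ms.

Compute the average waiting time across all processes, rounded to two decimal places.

Timeline: | F 0-3 | idle 3-5 | B 5-7 | C 7-16 | E 16-17 | D 17-18 | A 18-19 |
Completion: A=19  B=7  C=16  D=18  E=17  F=3
Turnaround (C−A): A=7  B=2  C=10  D=8  E=3  F=3
Waiting times: A=6, B=0, C=1, D=7, E=2, F=0
Average waiting = (6+0+1+7+2+0) / 6 = 16/6 = 2.67

2.67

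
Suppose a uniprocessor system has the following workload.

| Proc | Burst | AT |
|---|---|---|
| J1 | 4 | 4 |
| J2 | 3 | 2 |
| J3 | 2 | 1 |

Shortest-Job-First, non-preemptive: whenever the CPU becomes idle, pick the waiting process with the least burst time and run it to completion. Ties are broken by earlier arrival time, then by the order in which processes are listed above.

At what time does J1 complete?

Gantt: | idle 0-1 | J3 1-3 | J2 3-6 | J1 6-10 |
Completion: J1=10  J2=6  J3=3
Turnaround (C−A): J1=6  J2=4  J3=2

10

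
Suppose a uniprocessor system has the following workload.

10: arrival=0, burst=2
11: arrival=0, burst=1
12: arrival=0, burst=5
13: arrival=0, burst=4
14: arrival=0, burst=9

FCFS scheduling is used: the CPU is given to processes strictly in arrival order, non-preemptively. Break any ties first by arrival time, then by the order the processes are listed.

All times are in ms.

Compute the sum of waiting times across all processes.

Gantt: | 10 0-2 | 11 2-3 | 12 3-8 | 13 8-12 | 14 12-21 |
Completion: 10=2  11=3  12=8  13=12  14=21
Turnaround (C−A): 10=2  11=3  12=8  13=12  14=21
Waiting = turnaround − burst: 10=0, 11=2, 12=3, 13=8, 14=12
Total waiting = 0 + 2 + 3 + 8 + 12 = 25

25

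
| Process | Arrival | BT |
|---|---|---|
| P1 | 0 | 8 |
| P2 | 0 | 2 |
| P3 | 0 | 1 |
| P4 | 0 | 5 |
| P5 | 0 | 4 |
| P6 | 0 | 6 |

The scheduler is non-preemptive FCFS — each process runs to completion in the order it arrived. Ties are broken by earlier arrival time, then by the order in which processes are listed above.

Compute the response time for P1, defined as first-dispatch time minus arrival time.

Timeline: | P1 0-8 | P2 8-10 | P3 10-11 | P4 11-16 | P5 16-20 | P6 20-26 |
Completion: P1=8  P2=10  P3=11  P4=16  P5=20  P6=26
Response(P1) = first start − arrival = 0 − 0 = 0

0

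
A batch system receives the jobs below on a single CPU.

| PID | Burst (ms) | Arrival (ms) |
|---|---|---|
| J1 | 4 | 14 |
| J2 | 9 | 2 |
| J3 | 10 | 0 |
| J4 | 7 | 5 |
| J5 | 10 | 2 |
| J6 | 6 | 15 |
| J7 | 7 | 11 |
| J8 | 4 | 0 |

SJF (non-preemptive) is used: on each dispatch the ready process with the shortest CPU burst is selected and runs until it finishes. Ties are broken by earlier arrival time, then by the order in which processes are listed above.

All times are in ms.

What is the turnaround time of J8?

Gantt: | J8 0-4 | J2 4-13 | J4 13-20 | J1 20-24 | J6 24-30 | J7 30-37 | J3 37-47 | J5 47-57 |
Completion: J1=24  J2=13  J3=47  J4=20  J5=57  J6=30  J7=37  J8=4
Turnaround(J8) = completion − arrival = 4 − 0 = 4

4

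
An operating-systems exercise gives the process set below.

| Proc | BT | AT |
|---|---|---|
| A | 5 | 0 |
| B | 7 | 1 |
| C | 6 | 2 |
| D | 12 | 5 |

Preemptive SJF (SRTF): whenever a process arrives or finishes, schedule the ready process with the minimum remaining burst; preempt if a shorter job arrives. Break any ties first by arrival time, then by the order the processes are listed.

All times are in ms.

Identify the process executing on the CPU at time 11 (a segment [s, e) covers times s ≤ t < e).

Schedule: | A 0-5 | C 5-11 | B 11-18 | D 18-30 |
Completion: A=5  B=18  C=11  D=30

B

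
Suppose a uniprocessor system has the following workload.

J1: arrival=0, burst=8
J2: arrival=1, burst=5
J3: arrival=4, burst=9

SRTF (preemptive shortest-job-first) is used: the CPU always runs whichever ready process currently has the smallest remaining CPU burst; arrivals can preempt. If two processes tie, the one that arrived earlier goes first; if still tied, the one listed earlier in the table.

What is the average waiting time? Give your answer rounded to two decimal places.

Schedule: | J1 0-1 | J2 1-6 | J1 6-13 | J3 13-22 |
Completion: J1=13  J2=6  J3=22
Turnaround (C−A): J1=13  J2=5  J3=18
Waiting times: J1=5, J2=0, J3=9
Average waiting = (5+0+9) / 3 = 14/3 = 4.67

4.67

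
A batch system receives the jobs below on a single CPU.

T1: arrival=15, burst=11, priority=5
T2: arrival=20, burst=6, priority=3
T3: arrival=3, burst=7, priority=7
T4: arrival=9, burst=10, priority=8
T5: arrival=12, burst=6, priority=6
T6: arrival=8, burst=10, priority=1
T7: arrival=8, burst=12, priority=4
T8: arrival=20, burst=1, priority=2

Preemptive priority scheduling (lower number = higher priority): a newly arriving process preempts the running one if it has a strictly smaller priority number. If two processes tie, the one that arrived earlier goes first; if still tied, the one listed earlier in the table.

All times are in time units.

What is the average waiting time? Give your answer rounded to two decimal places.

Schedule: | idle 0-3 | T3 3-8 | T6 8-18 | T7 18-20 | T8 20-21 | T2 21-27 | T7 27-37 | T1 37-48 | T5 48-54 | T3 54-56 | T4 56-66 |
Completion: T1=48  T2=27  T3=56  T4=66  T5=54  T6=18  T7=37  T8=21
Turnaround (C−A): T1=33  T2=7  T3=53  T4=57  T5=42  T6=10  T7=29  T8=1
Waiting times: T1=22, T2=1, T3=46, T4=47, T5=36, T6=0, T7=17, T8=0
Average waiting = (22+1+46+47+36+0+17+0) / 8 = 169/8 = 21.13

21.13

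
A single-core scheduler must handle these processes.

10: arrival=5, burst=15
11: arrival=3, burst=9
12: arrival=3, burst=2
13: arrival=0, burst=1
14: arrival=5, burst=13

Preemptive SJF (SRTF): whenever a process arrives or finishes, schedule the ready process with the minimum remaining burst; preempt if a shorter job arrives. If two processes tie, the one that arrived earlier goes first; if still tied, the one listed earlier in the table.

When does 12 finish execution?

Schedule: | 13 0-1 | idle 1-3 | 12 3-5 | 11 5-14 | 14 14-27 | 10 27-42 |
Completion: 10=42  11=14  12=5  13=1  14=27

5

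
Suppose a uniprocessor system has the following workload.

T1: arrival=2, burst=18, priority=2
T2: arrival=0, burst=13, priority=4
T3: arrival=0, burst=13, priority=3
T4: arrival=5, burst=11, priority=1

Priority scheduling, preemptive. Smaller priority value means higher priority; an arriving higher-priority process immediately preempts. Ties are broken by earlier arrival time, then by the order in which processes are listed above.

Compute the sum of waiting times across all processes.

Timeline: | T3 0-2 | T1 2-5 | T4 5-16 | T1 16-31 | T3 31-42 | T2 42-55 |
Completion: T1=31  T2=55  T3=42  T4=16
Turnaround (C−A): T1=29  T2=55  T3=42  T4=11
Waiting = turnaround − burst: T1=11, T2=42, T3=29, T4=0
Total waiting = 11 + 42 + 29 + 0 = 82

82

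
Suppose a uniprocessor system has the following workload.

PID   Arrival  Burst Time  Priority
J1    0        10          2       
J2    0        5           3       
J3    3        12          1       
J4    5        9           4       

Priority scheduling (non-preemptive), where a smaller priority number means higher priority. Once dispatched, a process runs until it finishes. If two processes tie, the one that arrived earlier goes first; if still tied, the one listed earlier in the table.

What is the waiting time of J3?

Schedule: | J1 0-10 | J3 10-22 | J2 22-27 | J4 27-36 |
Completion: J1=10  J2=27  J3=22  J4=36
Turnaround (C−A): J1=10  J2=27  J3=19  J4=31
Waiting(J3) = turnaround − burst = 19 − 12 = 7

7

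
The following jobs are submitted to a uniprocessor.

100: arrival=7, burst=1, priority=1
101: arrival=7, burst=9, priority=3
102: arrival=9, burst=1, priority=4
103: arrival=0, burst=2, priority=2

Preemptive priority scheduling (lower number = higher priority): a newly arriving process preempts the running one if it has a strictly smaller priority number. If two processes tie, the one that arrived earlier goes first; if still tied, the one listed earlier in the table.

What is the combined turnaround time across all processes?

22

Schedule: | 103 0-2 | idle 2-7 | 100 7-8 | 101 8-17 | 102 17-18 |
Completion: 100=8  101=17  102=18  103=2
Turnaround (C−A): 100=1  101=10  102=9  103=2
Turnaround = completion − arrival: 100=1, 101=10, 102=9, 103=2
Total turnaround = 1 + 10 + 9 + 2 = 22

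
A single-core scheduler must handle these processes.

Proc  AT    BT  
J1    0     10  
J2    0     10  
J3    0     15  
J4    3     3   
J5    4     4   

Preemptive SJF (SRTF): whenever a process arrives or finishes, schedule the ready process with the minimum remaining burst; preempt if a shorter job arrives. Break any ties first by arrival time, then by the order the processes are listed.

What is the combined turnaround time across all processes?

95

Gantt: | J1 0-3 | J4 3-6 | J5 6-10 | J1 10-17 | J2 17-27 | J3 27-42 |
Completion: J1=17  J2=27  J3=42  J4=6  J5=10
Turnaround (C−A): J1=17  J2=27  J3=42  J4=3  J5=6
Turnaround = completion − arrival: J1=17, J2=27, J3=42, J4=3, J5=6
Total turnaround = 17 + 27 + 42 + 3 + 6 = 95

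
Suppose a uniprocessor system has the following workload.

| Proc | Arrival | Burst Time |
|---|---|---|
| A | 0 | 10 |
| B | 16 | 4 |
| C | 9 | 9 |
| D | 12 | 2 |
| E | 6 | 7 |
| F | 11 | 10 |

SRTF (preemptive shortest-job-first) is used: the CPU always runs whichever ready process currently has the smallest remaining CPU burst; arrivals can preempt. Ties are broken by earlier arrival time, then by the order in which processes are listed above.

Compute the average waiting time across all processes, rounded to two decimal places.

Timeline: | A 0-10 | E 10-12 | D 12-14 | E 14-19 | B 19-23 | C 23-32 | F 32-42 |
Completion: A=10  B=23  C=32  D=14  E=19  F=42
Waiting times: A=0, B=3, C=14, D=0, E=6, F=21
Average waiting = (0+3+14+0+6+21) / 6 = 44/6 = 7.33

7.33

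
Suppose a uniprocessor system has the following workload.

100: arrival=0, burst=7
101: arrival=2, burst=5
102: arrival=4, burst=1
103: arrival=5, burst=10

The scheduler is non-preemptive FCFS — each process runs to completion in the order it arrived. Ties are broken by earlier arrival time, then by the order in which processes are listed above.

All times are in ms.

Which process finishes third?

102

Schedule: | 100 0-7 | 101 7-12 | 102 12-13 | 103 13-23 |
Completion: 100=7  101=12  102=13  103=23
Turnaround (C−A): 100=7  101=10  102=9  103=18
Finish order: 100 → 101 → 102 → 103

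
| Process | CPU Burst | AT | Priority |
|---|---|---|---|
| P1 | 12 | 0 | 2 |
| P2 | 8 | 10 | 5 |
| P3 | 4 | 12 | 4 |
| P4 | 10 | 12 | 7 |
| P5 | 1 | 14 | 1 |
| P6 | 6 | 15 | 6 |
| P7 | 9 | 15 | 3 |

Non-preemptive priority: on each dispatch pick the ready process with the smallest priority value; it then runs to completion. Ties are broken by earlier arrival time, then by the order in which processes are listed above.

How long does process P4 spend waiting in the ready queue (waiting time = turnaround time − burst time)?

Gantt: | P1 0-12 | P3 12-16 | P5 16-17 | P7 17-26 | P2 26-34 | P6 34-40 | P4 40-50 |
Completion: P1=12  P2=34  P3=16  P4=50  P5=17  P6=40  P7=26
Turnaround (C−A): P1=12  P2=24  P3=4  P4=38  P5=3  P6=25  P7=11
Waiting(P4) = turnaround − burst = 38 − 10 = 28

28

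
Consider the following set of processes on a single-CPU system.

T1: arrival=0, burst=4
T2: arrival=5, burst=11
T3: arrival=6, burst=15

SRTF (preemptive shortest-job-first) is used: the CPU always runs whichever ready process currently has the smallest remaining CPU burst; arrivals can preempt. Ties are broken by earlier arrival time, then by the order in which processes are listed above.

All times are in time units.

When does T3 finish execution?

31

Gantt: | T1 0-4 | idle 4-5 | T2 5-16 | T3 16-31 |
Completion: T1=4  T2=16  T3=31
Turnaround (C−A): T1=4  T2=11  T3=25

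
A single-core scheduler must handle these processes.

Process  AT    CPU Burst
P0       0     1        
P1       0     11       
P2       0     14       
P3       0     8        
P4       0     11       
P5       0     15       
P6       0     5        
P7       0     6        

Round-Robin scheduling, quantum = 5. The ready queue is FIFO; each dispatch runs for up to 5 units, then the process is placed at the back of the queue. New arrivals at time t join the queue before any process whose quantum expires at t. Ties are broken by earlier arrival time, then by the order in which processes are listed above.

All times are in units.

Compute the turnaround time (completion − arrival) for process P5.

71

Schedule: | P0 0-1 | P1 1-6 | P2 6-11 | P3 11-16 | P4 16-21 | P5 21-26 | P6 26-31 | P7 31-36 | P1 36-41 | P2 41-46 | P3 46-49 | P4 49-54 | P5 54-59 | P7 59-60 | P1 60-61 | P2 61-65 | P4 65-66 | P5 66-71 |
Completion: P0=1  P1=61  P2=65  P3=49  P4=66  P5=71  P6=31  P7=60
Turnaround(P5) = completion − arrival = 71 − 0 = 71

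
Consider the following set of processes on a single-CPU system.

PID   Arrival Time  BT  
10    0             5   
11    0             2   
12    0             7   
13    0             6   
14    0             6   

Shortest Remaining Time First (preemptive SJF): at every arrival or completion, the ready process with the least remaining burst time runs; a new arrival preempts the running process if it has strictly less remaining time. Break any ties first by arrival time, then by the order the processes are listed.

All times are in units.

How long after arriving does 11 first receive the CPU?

Timeline: | 11 0-2 | 10 2-7 | 13 7-13 | 14 13-19 | 12 19-26 |
Completion: 10=7  11=2  12=26  13=13  14=19
Turnaround (C−A): 10=7  11=2  12=26  13=13  14=19
Response(11) = first start − arrival = 0 − 0 = 0

0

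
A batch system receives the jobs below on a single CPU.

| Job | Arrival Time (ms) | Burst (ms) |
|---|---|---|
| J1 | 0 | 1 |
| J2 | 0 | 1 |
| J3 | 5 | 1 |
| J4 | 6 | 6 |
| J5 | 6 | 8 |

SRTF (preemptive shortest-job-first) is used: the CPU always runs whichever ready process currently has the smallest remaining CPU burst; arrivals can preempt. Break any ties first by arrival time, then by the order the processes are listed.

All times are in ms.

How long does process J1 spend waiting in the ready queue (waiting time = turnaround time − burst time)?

0

Timeline: | J1 0-1 | J2 1-2 | idle 2-5 | J3 5-6 | J4 6-12 | J5 12-20 |
Completion: J1=1  J2=2  J3=6  J4=12  J5=20
Turnaround (C−A): J1=1  J2=2  J3=1  J4=6  J5=14
Waiting(J1) = turnaround − burst = 1 − 1 = 0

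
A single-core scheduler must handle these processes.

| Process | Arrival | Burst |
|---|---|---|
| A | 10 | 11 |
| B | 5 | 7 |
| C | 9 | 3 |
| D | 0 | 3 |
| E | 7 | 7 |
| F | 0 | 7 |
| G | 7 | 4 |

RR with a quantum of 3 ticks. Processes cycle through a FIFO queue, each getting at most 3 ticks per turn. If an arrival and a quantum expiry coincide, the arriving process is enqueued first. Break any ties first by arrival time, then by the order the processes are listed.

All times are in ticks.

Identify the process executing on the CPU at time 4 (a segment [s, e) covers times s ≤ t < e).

Timeline: | D 0-3 | F 3-6 | B 6-9 | F 9-12 | E 12-15 | G 15-18 | C 18-21 | B 21-24 | A 24-27 | F 27-28 | E 28-31 | G 31-32 | B 32-33 | A 33-36 | E 36-37 | A 37-42 |
Completion: A=42  B=33  C=21  D=3  E=37  F=28  G=32

F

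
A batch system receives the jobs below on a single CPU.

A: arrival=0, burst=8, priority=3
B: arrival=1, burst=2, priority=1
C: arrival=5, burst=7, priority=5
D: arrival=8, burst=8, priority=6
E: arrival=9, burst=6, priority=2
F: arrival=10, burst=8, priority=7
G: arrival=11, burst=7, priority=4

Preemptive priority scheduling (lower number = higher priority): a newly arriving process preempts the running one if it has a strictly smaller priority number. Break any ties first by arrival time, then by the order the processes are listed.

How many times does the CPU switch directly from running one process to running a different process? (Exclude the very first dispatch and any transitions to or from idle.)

8

Schedule: | A 0-1 | B 1-3 | A 3-9 | E 9-15 | A 15-16 | G 16-23 | C 23-30 | D 30-38 | F 38-46 |
Completion: A=16  B=3  C=30  D=38  E=15  F=46  G=23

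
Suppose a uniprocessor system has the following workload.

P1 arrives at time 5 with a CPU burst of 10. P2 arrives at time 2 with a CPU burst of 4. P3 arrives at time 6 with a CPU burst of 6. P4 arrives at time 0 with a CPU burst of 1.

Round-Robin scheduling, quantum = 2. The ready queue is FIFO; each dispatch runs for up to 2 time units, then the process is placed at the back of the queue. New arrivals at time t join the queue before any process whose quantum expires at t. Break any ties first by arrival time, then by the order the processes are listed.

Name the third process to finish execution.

P3

Gantt: | P4 0-1 | idle 1-2 | P2 2-6 | P1 6-8 | P3 8-10 | P1 10-12 | P3 12-14 | P1 14-16 | P3 16-18 | P1 18-22 |
Completion: P1=22  P2=6  P3=18  P4=1
Turnaround (C−A): P1=17  P2=4  P3=12  P4=1
Finish order: P4 → P2 → P3 → P1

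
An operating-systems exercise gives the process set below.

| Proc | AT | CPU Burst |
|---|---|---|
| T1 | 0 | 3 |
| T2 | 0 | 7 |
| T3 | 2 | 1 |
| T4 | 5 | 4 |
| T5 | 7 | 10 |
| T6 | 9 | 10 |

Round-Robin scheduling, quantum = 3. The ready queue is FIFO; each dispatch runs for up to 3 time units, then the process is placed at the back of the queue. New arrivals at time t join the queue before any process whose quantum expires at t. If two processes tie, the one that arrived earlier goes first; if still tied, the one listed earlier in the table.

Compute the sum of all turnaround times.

Timeline: | T1 0-3 | T2 3-6 | T3 6-7 | T4 7-10 | T2 10-13 | T5 13-16 | T6 16-19 | T4 19-20 | T2 20-21 | T5 21-24 | T6 24-27 | T5 27-30 | T6 30-33 | T5 33-34 | T6 34-35 |
Completion: T1=3  T2=21  T3=7  T4=20  T5=34  T6=35
Turnaround = completion − arrival: T1=3, T2=21, T3=5, T4=15, T5=27, T6=26
Total turnaround = 3 + 21 + 5 + 15 + 27 + 26 = 97

97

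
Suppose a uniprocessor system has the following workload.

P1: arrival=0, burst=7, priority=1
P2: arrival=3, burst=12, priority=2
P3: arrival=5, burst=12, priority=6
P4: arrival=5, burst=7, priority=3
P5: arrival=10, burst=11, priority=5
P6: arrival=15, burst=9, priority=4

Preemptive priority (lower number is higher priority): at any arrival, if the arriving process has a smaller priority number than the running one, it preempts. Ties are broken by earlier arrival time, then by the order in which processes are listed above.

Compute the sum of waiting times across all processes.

95

Schedule: | P1 0-7 | P2 7-19 | P4 19-26 | P6 26-35 | P5 35-46 | P3 46-58 |
Completion: P1=7  P2=19  P3=58  P4=26  P5=46  P6=35
Turnaround (C−A): P1=7  P2=16  P3=53  P4=21  P5=36  P6=20
Waiting = turnaround − burst: P1=0, P2=4, P3=41, P4=14, P5=25, P6=11
Total waiting = 0 + 4 + 41 + 14 + 25 + 11 = 95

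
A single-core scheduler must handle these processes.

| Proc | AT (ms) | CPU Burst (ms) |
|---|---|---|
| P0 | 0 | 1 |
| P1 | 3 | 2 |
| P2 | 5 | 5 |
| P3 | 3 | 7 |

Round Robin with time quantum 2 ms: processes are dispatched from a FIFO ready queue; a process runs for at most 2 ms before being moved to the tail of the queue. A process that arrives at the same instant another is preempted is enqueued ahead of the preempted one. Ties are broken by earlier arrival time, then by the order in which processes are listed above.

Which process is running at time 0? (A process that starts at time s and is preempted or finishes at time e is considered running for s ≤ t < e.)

Schedule: | P0 0-1 | idle 1-3 | P1 3-5 | P3 5-7 | P2 7-9 | P3 9-11 | P2 11-13 | P3 13-15 | P2 15-16 | P3 16-17 |
Completion: P0=1  P1=5  P2=16  P3=17
Turnaround (C−A): P0=1  P1=2  P2=11  P3=14

P0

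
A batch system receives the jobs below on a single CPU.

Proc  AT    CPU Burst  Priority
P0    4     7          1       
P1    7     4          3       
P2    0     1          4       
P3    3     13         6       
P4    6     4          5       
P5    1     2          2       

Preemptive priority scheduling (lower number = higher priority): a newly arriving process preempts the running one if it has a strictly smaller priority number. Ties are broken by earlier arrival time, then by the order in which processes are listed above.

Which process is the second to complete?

P5

Timeline: | P2 0-1 | P5 1-3 | P3 3-4 | P0 4-11 | P1 11-15 | P4 15-19 | P3 19-31 |
Completion: P0=11  P1=15  P2=1  P3=31  P4=19  P5=3
Turnaround (C−A): P0=7  P1=8  P2=1  P3=28  P4=13  P5=2
Finish order: P2 → P5 → P0 → P1 → P4 → P3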